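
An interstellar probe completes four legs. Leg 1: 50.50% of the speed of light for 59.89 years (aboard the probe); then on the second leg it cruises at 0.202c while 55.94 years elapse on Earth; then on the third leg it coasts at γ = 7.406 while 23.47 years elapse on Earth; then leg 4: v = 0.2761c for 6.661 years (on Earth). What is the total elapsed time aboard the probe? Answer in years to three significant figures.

Leg 1: 59.89 years is already measured aboard the probe.
Leg 2: γ = 1/√(1 − 0.202²) = 1/√0.9592 = 1.021; τ_2 = 55.94/1.021 = 54.79 years.
Leg 3: γ = 7.406; τ_3 = 23.47/7.406 = 3.169 years.
Leg 4: γ = 1/√(1 − 0.2761²) = 1/√0.9238 = 1.040; τ_4 = 6.661/1.040 = 6.402 years.
Total: 59.89 + 54.79 + 3.169 + 6.402 years.

τ = 124 years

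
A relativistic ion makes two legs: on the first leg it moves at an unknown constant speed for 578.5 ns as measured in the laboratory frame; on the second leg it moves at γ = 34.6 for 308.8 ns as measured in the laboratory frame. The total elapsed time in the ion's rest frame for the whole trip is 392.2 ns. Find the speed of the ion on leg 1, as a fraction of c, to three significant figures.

β = 0.749

Leg 1: speed unknown; τ_1 = 578.5/γ_1.
Leg 2: γ = 34.6; τ_2 = 308.8/34.60 = 8.925 ns.
Total proper time: τ_1 + 8.925 = 392.2, so τ_1 = 392.2 − 8.925 = 383.3 ns.
γ_1 = 578.5/383.3 = 1.509; β = √(1 − 1/γ²) = √0.5611.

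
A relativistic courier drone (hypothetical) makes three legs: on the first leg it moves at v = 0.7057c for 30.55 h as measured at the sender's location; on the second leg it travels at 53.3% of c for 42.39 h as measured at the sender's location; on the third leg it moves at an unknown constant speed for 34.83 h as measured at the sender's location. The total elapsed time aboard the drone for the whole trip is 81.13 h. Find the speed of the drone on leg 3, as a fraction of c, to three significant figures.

β = 0.735

Leg 1: γ = 1/√(1 − 0.7057²) = 1/√0.5020 = 1.411; τ_1 = 30.55/1.411 = 21.65 h.
Leg 2: β = 0.533; γ = 1/√(1 − 0.533²) = 1/√0.7159 = 1.182; τ_2 = 42.39/1.182 = 35.87 h.
Leg 3: speed unknown; τ_3 = 34.83/γ_3.
Total proper time: 21.65 + 35.87 + τ_3 = 81.13, so τ_3 = 81.13 − 57.51 = 23.62 h.
γ_3 = 34.83/23.62 = 1.475; β = √(1 − 1/γ²) = √0.5402.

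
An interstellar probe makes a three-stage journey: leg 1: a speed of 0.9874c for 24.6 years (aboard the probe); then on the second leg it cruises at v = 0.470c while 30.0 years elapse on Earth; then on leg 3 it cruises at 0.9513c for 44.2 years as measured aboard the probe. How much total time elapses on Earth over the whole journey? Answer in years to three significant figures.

Leg 1: γ = 1/√(1 − 0.9874²) = 1/√0.02504 = 6.319; Δt_1 = 6.319 × 24.6 = 155.5 years.
Leg 2: 30.0 years is already measured on Earth.
Leg 3: γ = 1/√(1 − 0.9513²) = 1/√0.09503 = 3.244; Δt_3 = 3.244 × 44.2 = 143.4 years.
Total: 155.5 + 30.00 + 143.4 years.

Δt = 329 years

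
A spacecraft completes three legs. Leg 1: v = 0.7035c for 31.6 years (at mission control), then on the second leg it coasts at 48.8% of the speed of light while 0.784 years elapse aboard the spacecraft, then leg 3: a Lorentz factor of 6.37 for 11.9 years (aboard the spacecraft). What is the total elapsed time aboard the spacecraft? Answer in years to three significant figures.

τ = 35.1 years

Leg 1: γ = 1/√(1 − 0.7035²) = 1/√0.5051 = 1.407; τ_1 = 31.6/1.407 = 22.46 years.
Leg 2: 0.784 years is already measured aboard the spacecraft.
Leg 3: 11.9 years is already measured aboard the spacecraft.
Total: 22.46 + 0.7840 + 11.90 years.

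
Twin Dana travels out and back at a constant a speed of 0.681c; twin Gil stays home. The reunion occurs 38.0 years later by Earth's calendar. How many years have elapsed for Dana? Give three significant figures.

γ = 1/√(1 − 0.681²) = 1/√0.5362 = 1.366
Dana's clock measures proper time along the trip: τ = Δt/γ = 38.0/1.366 years.

τ = 27.8 years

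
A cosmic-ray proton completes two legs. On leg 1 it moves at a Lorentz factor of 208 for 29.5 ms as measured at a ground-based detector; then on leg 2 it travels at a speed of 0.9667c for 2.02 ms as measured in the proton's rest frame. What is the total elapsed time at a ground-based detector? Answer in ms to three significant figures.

Δt = 37.4 ms

Leg 1: 29.5 ms is already measured at a ground-based detector.
Leg 2: γ = 1/√(1 − 0.9667²) = 1/√0.06549 = 3.908; Δt_2 = 3.908 × 2.02 = 7.893 ms.
Total: 29.50 + 7.893 ms.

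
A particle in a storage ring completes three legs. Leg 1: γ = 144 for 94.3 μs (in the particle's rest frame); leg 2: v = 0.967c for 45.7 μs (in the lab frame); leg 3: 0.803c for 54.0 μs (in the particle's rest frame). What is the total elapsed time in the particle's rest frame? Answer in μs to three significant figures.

τ = 160 μs

Leg 1: 94.3 μs is already measured in the particle's rest frame.
Leg 2: γ = 1/√(1 − 0.967²) = 1/√0.06491 = 3.925; τ_2 = 45.7/3.925 = 11.64 μs.
Leg 3: 54.0 μs is already measured in the particle's rest frame.
Total: 94.30 + 11.64 + 54.00 μs.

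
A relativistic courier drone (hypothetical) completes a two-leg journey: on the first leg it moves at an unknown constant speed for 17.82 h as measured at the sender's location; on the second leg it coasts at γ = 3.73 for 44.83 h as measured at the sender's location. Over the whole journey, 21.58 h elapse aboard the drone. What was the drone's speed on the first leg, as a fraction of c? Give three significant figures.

Leg 1: speed unknown; τ_1 = 17.82/γ_1.
Leg 2: γ = 3.73; τ_2 = 44.83/3.730 = 12.02 h.
Total proper time: τ_1 + 12.02 = 21.58, so τ_1 = 21.58 − 12.02 = 9.561 h.
γ_1 = 17.82/9.561 = 1.864; β = √(1 − 1/γ²) = √0.7121.

β = 0.844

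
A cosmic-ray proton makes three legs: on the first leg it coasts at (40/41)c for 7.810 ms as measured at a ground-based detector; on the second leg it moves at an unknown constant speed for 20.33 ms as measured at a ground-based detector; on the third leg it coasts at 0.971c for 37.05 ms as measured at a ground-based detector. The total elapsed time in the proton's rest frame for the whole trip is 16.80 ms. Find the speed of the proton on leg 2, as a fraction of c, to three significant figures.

β = 0.952

Leg 1: γ = 1/√(1 − (40/41)²) = 41/9 ≈ 4.556; τ_1 = 7.810/4.556 = 1.714 ms.
Leg 2: speed unknown; τ_2 = 20.33/γ_2.
Leg 3: γ = 1/√(1 − 0.971²) = 1/√0.05716 = 4.183; τ_3 = 37.05/4.183 = 8.858 ms.
Total proper time: 1.714 + τ_2 + 8.858 = 16.80, so τ_2 = 16.80 − 10.57 = 6.228 ms.
γ_2 = 20.33/6.228 = 3.264; β = √(1 − 1/γ²) = √0.9062.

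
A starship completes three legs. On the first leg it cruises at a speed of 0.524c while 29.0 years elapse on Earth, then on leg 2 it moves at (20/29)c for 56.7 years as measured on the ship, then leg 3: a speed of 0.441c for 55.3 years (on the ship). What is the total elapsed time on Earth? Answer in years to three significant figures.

Leg 1: 29.0 years is already measured on Earth.
Leg 2: γ = 1/√(1 − (20/29)²) = 29/21 ≈ 1.381; Δt_2 = 1.381 × 56.7 = 78.30 years.
Leg 3: γ = 1/√(1 − 0.441²) = 1/√0.8055 = 1.114; Δt_3 = 1.114 × 55.3 = 61.62 years.
Total: 29.00 + 78.30 + 61.62 years.

Δt = 169 years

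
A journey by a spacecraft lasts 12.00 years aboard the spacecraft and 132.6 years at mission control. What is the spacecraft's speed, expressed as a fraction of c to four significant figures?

The proper time is measured aboard the spacecraft (both events occur at the spacecraft's location); Δt is measured at mission control. γ = Δt/τ = 132.6/12.00 = 11.05.
β = √(1 − 1/γ²) = √(1 − 0.008190) = √0.9918

β = 0.9959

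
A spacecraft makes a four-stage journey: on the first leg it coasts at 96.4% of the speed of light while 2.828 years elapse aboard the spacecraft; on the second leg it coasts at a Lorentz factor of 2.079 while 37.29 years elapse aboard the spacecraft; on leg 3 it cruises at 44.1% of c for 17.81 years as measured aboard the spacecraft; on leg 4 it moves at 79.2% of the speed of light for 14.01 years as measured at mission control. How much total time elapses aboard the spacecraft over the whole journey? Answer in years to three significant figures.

τ = 66.5 years

Leg 1: 2.828 years is already measured aboard the spacecraft.
Leg 2: 37.29 years is already measured aboard the spacecraft.
Leg 3: 17.81 years is already measured aboard the spacecraft.
Leg 4: β = 0.792; γ = 1/√(1 − 0.792²) = 1/√0.3727 = 1.638; τ_4 = 14.01/1.638 = 8.553 years.
Total: 2.828 + 37.29 + 17.81 + 8.553 years.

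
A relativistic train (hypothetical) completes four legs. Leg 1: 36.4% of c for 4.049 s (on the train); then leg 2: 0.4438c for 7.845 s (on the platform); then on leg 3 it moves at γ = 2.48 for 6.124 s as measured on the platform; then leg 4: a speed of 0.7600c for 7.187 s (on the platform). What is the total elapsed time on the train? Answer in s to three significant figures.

τ = 18.2 s

Leg 1: 4.049 s is already measured on the train.
Leg 2: γ = 1/√(1 − 0.4438²) = 1/√0.8030 = 1.116; τ_2 = 7.845/1.116 = 7.030 s.
Leg 3: γ = 2.48; τ_3 = 6.124/2.480 = 2.469 s.
Leg 4: γ = 1/√(1 − 0.7600²) = 1/√0.4224 = 1.539; τ_4 = 7.187/1.539 = 4.671 s.
Total: 4.049 + 7.030 + 2.469 + 4.671 s.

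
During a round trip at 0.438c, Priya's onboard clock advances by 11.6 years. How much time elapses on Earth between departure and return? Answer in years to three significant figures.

γ = 1/√(1 − 0.438²) = 1/√0.8082 = 1.112
Earth-frame duration is the dilated interval: Δt = γτ = 1.112 × 11.6 years.

Δt = 12.9 years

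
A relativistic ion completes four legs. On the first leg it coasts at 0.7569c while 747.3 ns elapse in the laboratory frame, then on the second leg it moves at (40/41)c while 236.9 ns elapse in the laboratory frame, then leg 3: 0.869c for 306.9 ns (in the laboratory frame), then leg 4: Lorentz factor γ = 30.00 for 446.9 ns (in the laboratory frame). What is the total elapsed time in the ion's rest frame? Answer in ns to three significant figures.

τ = 707 ns

Leg 1: γ = 1/√(1 − 0.7569²) = 1/√0.4271 = 1.530; τ_1 = 747.3/1.530 = 488.4 ns.
Leg 2: γ = 1/√(1 − (40/41)²) = 41/9 ≈ 4.556; τ_2 = 236.9/4.556 = 52.00 ns.
Leg 3: γ = 1/√(1 − 0.869²) = 1/√0.2448 = 2.021; τ_3 = 306.9/2.021 = 151.9 ns.
Leg 4: γ = 30.00; τ_4 = 446.9/30.00 = 14.90 ns.
Total: 488.4 + 52.00 + 151.9 + 14.90 ns.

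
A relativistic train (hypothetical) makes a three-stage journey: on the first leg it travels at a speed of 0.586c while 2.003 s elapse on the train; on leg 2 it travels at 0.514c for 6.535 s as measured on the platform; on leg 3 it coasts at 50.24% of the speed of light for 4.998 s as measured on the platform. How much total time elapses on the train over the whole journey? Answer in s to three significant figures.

τ = 11.9 s

Leg 1: 2.003 s is already measured on the train.
Leg 2: γ = 1/√(1 − 0.514²) = 1/√0.7358 = 1.166; τ_2 = 6.535/1.166 = 5.606 s.
Leg 3: β = 0.5024; γ = 1/√(1 − 0.5024²) = 1/√0.7476 = 1.157; τ_3 = 4.998/1.157 = 4.321 s.
Total: 2.003 + 5.606 + 4.321 s.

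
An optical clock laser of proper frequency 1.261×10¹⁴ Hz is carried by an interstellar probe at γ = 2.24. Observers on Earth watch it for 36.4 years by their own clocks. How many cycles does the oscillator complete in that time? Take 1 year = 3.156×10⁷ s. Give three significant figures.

N = 6.47×10²²

γ = 2.24
During 36.4 years of lab time, the oscillator's proper time advances by τ = Δt/γ = 36.4/2.240 = 16.25 years = 5.128×10⁸ s.
N = f × τ = 1.261×10¹⁴ × 5.128×10⁸ = 6.467×10²².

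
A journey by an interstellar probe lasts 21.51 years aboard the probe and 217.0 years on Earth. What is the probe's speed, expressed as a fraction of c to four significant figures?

v = 0.9951c

The proper time is measured aboard the probe (both events occur at the probe's location); Δt is measured on Earth. γ = Δt/τ = 217.0/21.51 = 10.09.
β = √(1 − 1/γ²) = √(1 − 0.009826) = √0.9902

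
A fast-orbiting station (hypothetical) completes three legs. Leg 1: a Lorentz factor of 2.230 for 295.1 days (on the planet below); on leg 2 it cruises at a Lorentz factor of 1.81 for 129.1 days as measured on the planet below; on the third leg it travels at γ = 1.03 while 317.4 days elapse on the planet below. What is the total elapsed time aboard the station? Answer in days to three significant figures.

τ = 512 days

Leg 1: γ = 2.230; τ_1 = 295.1/2.230 = 132.3 days.
Leg 2: γ = 1.81; τ_2 = 129.1/1.810 = 71.33 days.
Leg 3: γ = 1.03; τ_3 = 317.4/1.030 = 308.2 days.
Total: 132.3 + 71.33 + 308.2 days.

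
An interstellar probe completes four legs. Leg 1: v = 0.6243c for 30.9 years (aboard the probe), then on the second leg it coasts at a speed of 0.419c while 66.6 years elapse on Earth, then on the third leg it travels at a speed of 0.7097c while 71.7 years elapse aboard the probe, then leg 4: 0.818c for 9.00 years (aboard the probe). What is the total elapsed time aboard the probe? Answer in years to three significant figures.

Leg 1: 30.9 years is already measured aboard the probe.
Leg 2: γ = 1/√(1 − 0.419²) = 1/√0.8244 = 1.101; τ_2 = 66.6/1.101 = 60.47 years.
Leg 3: 71.7 years is already measured aboard the probe.
Leg 4: 9.00 years is already measured aboard the probe.
Total: 30.90 + 60.47 + 71.70 + 9.000 years.

τ = 172 years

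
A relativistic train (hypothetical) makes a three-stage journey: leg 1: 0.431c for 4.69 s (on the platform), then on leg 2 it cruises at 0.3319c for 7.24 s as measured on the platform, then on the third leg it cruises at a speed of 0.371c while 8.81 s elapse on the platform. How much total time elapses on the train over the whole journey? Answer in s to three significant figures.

Leg 1: γ = 1/√(1 − 0.431²) = 1/√0.8142 = 1.108; τ_1 = 4.69/1.108 = 4.232 s.
Leg 2: γ = 1/√(1 − 0.3319²) = 1/√0.8898 = 1.060; τ_2 = 7.24/1.060 = 6.830 s.
Leg 3: γ = 1/√(1 − 0.371²) = 1/√0.8624 = 1.077; τ_3 = 8.81/1.077 = 8.181 s.
Total: 4.232 + 6.830 + 8.181 s.

τ = 19.2 s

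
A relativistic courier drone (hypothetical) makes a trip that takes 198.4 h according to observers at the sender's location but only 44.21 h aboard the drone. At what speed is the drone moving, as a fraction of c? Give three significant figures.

The proper time is measured aboard the drone (both events occur at the drone's location); Δt is measured at the sender's location. γ = Δt/τ = 198.4/44.21 = 4.488.
β = √(1 − 1/γ²) = √(1 − 0.04965) = √0.9503

β = 0.975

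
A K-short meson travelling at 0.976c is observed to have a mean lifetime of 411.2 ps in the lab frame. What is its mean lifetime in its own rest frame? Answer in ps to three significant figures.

τ₀ = 89.5 ps

γ = 1/√(1 − 0.976²) = 1/√0.04742 = 4.592
The lab-frame lifetime is the dilated interval; the proper lifetime is τ₀ = Δt/γ = 411.2/4.592 ps.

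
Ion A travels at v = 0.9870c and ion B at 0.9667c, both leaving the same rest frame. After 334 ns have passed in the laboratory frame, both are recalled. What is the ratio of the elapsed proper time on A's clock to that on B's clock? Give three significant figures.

τ_A/τ_B = 0.628

A: γ = 1/√(1 − 0.9870²) = 1/√0.02583 = 6.222. B: γ = 1/√(1 − 0.9667²) = 1/√0.06549 = 3.908.
τ_A/τ_B = γ_B/γ_A = 3.908/6.222 = 0.6280, so τ_A/τ_B = 0.6280.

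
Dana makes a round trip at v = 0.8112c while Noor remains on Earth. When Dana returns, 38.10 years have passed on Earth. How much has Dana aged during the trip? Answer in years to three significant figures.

τ = 22.3 years

γ = 1/√(1 − 0.8112²) = 1/√0.3420 = 1.710
Dana's clock measures proper time along the trip: τ = Δt/γ = 38.10/1.710 years.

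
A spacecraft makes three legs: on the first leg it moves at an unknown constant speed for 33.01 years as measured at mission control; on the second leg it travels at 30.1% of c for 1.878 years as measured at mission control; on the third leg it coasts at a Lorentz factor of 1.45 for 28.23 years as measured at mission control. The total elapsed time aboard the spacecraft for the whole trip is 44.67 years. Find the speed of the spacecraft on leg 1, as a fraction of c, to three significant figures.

Leg 1: speed unknown; τ_1 = 33.01/γ_1.
Leg 2: β = 0.301; γ = 1/√(1 − 0.301²) = 1/√0.9094 = 1.049; τ_2 = 1.878/1.049 = 1.791 years.
Leg 3: γ = 1.45; τ_3 = 28.23/1.450 = 19.47 years.
Total proper time: τ_1 + 1.791 + 19.47 = 44.67, so τ_1 = 44.67 − 21.26 = 23.41 years.
γ_1 = 33.01/23.41 = 1.410; β = √(1 − 1/γ²) = √0.4971.

β = 0.705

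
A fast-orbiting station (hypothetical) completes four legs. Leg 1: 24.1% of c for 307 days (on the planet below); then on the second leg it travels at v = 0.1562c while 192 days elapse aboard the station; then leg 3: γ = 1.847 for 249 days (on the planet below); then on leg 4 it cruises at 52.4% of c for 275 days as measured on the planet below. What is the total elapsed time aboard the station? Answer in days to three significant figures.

Leg 1: β = 0.241; γ = 1/√(1 − 0.241²) = 1/√0.9419 = 1.030; τ_1 = 307/1.030 = 298.0 days.
Leg 2: 192 days is already measured aboard the station.
Leg 3: γ = 1.847; τ_3 = 249/1.847 = 134.8 days.
Leg 4: β = 0.524; γ = 1/√(1 − 0.524²) = 1/√0.7254 = 1.174; τ_4 = 275/1.174 = 234.2 days.
Total: 298.0 + 192.0 + 134.8 + 234.2 days.

τ = 859 days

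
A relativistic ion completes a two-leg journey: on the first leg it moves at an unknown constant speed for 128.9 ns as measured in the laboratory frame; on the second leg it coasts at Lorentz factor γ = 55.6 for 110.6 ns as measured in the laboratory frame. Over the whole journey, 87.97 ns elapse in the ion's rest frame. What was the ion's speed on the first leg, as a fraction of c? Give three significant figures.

β = 0.745

Leg 1: speed unknown; τ_1 = 128.9/γ_1.
Leg 2: γ = 55.6; τ_2 = 110.6/55.60 = 1.989 ns.
Total proper time: τ_1 + 1.989 = 87.97, so τ_1 = 87.97 − 1.989 = 85.98 ns.
γ_1 = 128.9/85.98 = 1.499; β = √(1 − 1/γ²) = √0.5551.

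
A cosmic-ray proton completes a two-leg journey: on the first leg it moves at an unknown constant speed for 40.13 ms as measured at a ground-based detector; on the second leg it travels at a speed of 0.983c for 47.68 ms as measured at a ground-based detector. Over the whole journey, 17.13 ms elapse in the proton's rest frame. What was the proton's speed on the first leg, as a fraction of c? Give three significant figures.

Leg 1: speed unknown; τ_1 = 40.13/γ_1.
Leg 2: γ = 1/√(1 − 0.983²) = 1/√0.03371 = 5.446; τ_2 = 47.68/5.446 = 8.754 ms.
Total proper time: τ_1 + 8.754 = 17.13, so τ_1 = 17.13 − 8.754 = 8.376 ms.
γ_1 = 40.13/8.376 = 4.791; β = √(1 − 1/γ²) = √0.9564.

β = 0.978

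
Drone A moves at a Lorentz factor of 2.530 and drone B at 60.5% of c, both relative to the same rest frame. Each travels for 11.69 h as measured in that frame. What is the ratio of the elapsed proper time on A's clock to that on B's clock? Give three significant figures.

τ_A/τ_B = 0.496

A: γ = 2.530. B: β = 0.605; γ = 1/√(1 − 0.605²) = 1/√0.6340 = 1.256.
τ_A/τ_B = γ_B/γ_A = 1.256/2.530 = 0.4964, so τ_A/τ_B = 0.4964.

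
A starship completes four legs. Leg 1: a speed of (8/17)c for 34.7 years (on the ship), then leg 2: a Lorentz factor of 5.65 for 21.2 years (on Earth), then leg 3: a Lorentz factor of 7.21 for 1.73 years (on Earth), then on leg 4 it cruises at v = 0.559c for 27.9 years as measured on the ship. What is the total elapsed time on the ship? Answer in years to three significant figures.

Leg 1: 34.7 years is already measured on the ship.
Leg 2: γ = 5.65; τ_2 = 21.2/5.650 = 3.752 years.
Leg 3: γ = 7.21; τ_3 = 1.73/7.210 = 0.2399 years.
Leg 4: 27.9 years is already measured on the ship.
Total: 34.70 + 3.752 + 0.2399 + 27.90 years.

τ = 66.6 years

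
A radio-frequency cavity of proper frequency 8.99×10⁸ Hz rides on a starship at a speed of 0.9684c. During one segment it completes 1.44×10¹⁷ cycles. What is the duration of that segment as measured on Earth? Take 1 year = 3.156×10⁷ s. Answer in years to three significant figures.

Δt = 20.4 years

γ = 1/√(1 − 0.9684²) = 1/√0.06220 = 4.010
Proper time for N cycles: τ = N/f = 1.44×10¹⁷/(8.99×10⁸) = 1.602×10⁸ s = 5.075 years.
Lab-frame duration Δt = γτ = 4.010 × 5.075 = 20.35 years.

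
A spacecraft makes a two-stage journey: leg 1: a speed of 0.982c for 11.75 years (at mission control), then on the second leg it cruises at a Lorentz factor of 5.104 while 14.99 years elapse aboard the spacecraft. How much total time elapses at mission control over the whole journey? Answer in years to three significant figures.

Δt = 88.3 years

Leg 1: 11.75 years is already measured at mission control.
Leg 2: γ = 5.104; Δt_2 = 5.104 × 14.99 = 76.51 years.
Total: 11.75 + 76.51 years.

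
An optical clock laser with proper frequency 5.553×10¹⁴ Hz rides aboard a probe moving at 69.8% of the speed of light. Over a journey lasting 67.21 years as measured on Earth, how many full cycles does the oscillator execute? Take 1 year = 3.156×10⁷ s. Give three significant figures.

N = 8.43×10²³

β = 0.698; γ = 1/√(1 − 0.698²) = 1/√0.5128 = 1.396
The oscillator's own cycle count is N = f × τ where τ is the proper time aboard the probe. τ = Δt/γ = 67.21/1.396 = 48.13 years = 1.519×10⁹ s.
N = 5.553×10¹⁴ × 1.519×10⁹ = 8.435×10²³.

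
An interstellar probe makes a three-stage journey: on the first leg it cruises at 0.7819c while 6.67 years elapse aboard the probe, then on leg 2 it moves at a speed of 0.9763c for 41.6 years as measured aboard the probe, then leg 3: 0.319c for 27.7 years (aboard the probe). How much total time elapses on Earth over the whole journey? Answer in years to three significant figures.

Δt = 232 years

Leg 1: γ = 1/√(1 − 0.7819²) = 1/√0.3886 = 1.604; Δt_1 = 1.604 × 6.67 = 10.70 years.
Leg 2: γ = 1/√(1 − 0.9763²) = 1/√0.04684 = 4.621; Δt_2 = 4.621 × 41.6 = 192.2 years.
Leg 3: γ = 1/√(1 − 0.319²) = 1/√0.8982 = 1.055; Δt_3 = 1.055 × 27.7 = 29.23 years.
Total: 10.70 + 192.2 + 29.23 years.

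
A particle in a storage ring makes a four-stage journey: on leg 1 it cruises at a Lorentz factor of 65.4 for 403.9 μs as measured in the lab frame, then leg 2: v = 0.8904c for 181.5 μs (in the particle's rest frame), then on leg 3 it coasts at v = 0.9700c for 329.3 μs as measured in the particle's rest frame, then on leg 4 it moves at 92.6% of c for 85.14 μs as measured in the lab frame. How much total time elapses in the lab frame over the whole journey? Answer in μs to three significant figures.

Leg 1: 403.9 μs is already measured in the lab frame.
Leg 2: γ = 1/√(1 − 0.8904²) = 1/√0.2072 = 2.197; Δt_2 = 2.197 × 181.5 = 398.7 μs.
Leg 3: γ = 1/√(1 − 0.9700²) = 1/√0.05910 = 4.113; Δt_3 = 4.113 × 329.3 = 1355 μs.
Leg 4: 85.14 μs is already measured in the lab frame.
Total: 403.9 + 398.7 + 1355 + 85.14 μs.

Δt = 2240 μs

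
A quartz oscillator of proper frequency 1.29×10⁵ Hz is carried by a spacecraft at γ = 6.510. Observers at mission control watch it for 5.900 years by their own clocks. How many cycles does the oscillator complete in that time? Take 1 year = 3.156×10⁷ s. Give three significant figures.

γ = 6.510
During 5.900 years of lab time, the oscillator's proper time advances by τ = Δt/γ = 5.900/6.510 = 0.9063 years = 2.860×10⁷ s.
N = f × τ = 1.29×10⁵ × 2.860×10⁷ = 3.690×10¹².

N = 3.69×10¹²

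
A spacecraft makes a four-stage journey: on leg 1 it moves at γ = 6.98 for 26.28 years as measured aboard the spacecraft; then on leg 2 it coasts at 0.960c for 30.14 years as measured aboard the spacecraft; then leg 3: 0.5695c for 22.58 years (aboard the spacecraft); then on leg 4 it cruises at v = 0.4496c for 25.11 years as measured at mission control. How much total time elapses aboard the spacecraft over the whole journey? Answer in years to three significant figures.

τ = 101 years

Leg 1: 26.28 years is already measured aboard the spacecraft.
Leg 2: 30.14 years is already measured aboard the spacecraft.
Leg 3: 22.58 years is already measured aboard the spacecraft.
Leg 4: γ = 1/√(1 − 0.4496²) = 1/√0.7979 = 1.120; τ_4 = 25.11/1.120 = 22.43 years.
Total: 26.28 + 30.14 + 22.58 + 22.43 years.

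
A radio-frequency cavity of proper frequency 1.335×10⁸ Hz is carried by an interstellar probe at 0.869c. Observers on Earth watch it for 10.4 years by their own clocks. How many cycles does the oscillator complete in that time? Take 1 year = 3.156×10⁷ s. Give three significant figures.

N = 2.17×10¹⁶

γ = 1/√(1 − 0.869²) = 1/√0.2448 = 2.021
During 10.4 years of lab time, the oscillator's proper time advances by τ = Δt/γ = 10.4/2.021 = 5.146 years = 1.624×10⁸ s.
N = f × τ = 1.335×10⁸ × 1.624×10⁸ = 2.168×10¹⁶.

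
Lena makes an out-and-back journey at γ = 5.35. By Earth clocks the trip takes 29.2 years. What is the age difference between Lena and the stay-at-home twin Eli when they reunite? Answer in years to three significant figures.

γ = 5.35
Lena's elapsed proper time: τ = 29.2/5.350 = 5.458 years.
Age gap = Δt − τ = 29.2 − 5.458 years.

Δt − τ = 23.7 years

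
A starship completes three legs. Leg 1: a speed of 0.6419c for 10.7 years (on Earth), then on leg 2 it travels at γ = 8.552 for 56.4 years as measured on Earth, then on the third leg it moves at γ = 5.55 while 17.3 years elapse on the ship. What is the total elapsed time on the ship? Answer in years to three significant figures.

Leg 1: γ = 1/√(1 − 0.6419²) = 1/√0.5880 = 1.304; τ_1 = 10.7/1.304 = 8.205 years.
Leg 2: γ = 8.552; τ_2 = 56.4/8.552 = 6.595 years.
Leg 3: 17.3 years is already measured on the ship.
Total: 8.205 + 6.595 + 17.30 years.

τ = 32.1 years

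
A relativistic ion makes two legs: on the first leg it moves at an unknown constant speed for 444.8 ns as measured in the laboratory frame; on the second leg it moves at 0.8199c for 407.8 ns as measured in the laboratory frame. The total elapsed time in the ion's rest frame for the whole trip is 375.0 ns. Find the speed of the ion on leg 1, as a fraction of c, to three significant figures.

β = 0.948

Leg 1: speed unknown; τ_1 = 444.8/γ_1.
Leg 2: γ = 1/√(1 − 0.8199²) = 1/√0.3278 = 1.747; τ_2 = 407.8/1.747 = 233.5 ns.
Total proper time: τ_1 + 233.5 = 375.0, so τ_1 = 375.0 − 233.5 = 141.5 ns.
γ_1 = 444.8/141.5 = 3.143; β = √(1 − 1/γ²) = √0.8988.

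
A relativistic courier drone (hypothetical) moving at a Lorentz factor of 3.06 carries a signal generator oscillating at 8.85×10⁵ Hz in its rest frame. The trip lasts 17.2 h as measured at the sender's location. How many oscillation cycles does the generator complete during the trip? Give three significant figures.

N = 1.79×10¹⁰

γ = 3.06
The oscillator's own cycle count is N = f × τ where τ is the proper time aboard the drone. τ = Δt/γ = 17.2/3.060 = 5.621 h = 2.024×10⁴ s.
N = 8.85×10⁵ × 2.024×10⁴ = 1.791×10¹⁰.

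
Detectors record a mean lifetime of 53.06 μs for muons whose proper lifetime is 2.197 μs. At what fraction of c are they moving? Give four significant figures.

γ = Δt/τ₀ = 53.06/2.197 = 24.15
β = √(1 − 1/γ²) = √(1 − 0.001714) = √0.9983

v = 0.9991c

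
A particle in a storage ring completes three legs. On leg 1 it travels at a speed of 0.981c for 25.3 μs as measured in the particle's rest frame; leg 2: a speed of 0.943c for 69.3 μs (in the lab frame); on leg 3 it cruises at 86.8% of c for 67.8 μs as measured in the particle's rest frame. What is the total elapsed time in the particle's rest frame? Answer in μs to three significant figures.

Leg 1: 25.3 μs is already measured in the particle's rest frame.
Leg 2: γ = 1/√(1 − 0.943²) = 1/√0.1108 = 3.005; τ_2 = 69.3/3.005 = 23.06 μs.
Leg 3: 67.8 μs is already measured in the particle's rest frame.
Total: 25.30 + 23.06 + 67.80 μs.

τ = 116 μs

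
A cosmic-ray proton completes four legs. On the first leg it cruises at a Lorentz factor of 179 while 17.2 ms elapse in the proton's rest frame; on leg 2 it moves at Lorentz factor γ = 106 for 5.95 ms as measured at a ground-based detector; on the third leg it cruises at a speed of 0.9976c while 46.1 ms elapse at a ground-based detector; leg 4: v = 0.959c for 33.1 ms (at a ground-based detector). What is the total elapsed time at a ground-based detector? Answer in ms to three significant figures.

Leg 1: γ = 179; Δt_1 = 179.0 × 17.2 = 3079 ms.
Leg 2: 5.95 ms is already measured at a ground-based detector.
Leg 3: 46.1 ms is already measured at a ground-based detector.
Leg 4: 33.1 ms is already measured at a ground-based detector.
Total: 3079 + 5.950 + 46.10 + 33.10 ms.

Δt = 3160 ms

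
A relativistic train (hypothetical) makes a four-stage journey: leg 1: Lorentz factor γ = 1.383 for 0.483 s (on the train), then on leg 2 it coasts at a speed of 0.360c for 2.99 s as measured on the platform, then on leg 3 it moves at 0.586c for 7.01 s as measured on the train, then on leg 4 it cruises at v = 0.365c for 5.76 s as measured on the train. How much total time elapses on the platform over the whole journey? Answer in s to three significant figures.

Δt = 18.5 s

Leg 1: γ = 1.383; Δt_1 = 1.383 × 0.483 = 0.6680 s.
Leg 2: 2.99 s is already measured on the platform.
Leg 3: γ = 1/√(1 − 0.586²) = 1/√0.6566 = 1.234; Δt_3 = 1.234 × 7.01 = 8.651 s.
Leg 4: γ = 1/√(1 − 0.365²) = 1/√0.8668 = 1.074; Δt_4 = 1.074 × 5.76 = 6.187 s.
Total: 0.6680 + 2.990 + 8.651 + 6.187 s.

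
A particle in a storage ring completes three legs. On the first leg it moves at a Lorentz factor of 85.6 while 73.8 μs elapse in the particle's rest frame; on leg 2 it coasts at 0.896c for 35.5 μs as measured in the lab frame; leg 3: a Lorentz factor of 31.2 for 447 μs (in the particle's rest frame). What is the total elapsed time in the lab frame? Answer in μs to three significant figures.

Δt = 2.03×10⁴ μs

Leg 1: γ = 85.6; Δt_1 = 85.60 × 73.8 = 6317 μs.
Leg 2: 35.5 μs is already measured in the lab frame.
Leg 3: γ = 31.2; Δt_3 = 31.20 × 447 = 1.395×10⁴ μs.
Total: 6317 + 35.50 + 1.395×10⁴ μs.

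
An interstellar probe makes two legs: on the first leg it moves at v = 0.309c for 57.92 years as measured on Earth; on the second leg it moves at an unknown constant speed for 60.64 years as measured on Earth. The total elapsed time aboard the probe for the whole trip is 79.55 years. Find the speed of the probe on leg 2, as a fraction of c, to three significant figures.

β = 0.915

Leg 1: γ = 1/√(1 − 0.309²) = 1/√0.9045 = 1.051; τ_1 = 57.92/1.051 = 55.09 years.
Leg 2: speed unknown; τ_2 = 60.64/γ_2.
Total proper time: 55.09 + τ_2 = 79.55, so τ_2 = 79.55 − 55.09 = 24.46 years.
γ_2 = 60.64/24.46 = 2.479; β = √(1 − 1/γ²) = √0.8372.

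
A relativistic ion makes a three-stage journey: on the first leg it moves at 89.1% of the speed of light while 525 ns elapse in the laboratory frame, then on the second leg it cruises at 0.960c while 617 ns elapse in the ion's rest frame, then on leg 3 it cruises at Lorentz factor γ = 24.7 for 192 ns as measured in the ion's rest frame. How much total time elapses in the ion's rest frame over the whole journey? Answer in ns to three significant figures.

τ = 1050 ns

Leg 1: β = 0.891; γ = 1/√(1 − 0.891²) = 1/√0.2061 = 2.203; τ_1 = 525/2.203 = 238.4 ns.
Leg 2: 617 ns is already measured in the ion's rest frame.
Leg 3: 192 ns is already measured in the ion's rest frame.
Total: 238.4 + 617.0 + 192.0 ns.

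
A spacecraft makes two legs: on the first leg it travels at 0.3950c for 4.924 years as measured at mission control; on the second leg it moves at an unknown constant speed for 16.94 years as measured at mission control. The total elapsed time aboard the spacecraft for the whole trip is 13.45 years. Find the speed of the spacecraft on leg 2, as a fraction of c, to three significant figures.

β = 0.850

Leg 1: γ = 1/√(1 − 0.3950²) = 1/√0.8440 = 1.089; τ_1 = 4.924/1.089 = 4.524 years.
Leg 2: speed unknown; τ_2 = 16.94/γ_2.
Total proper time: 4.524 + τ_2 = 13.45, so τ_2 = 13.45 − 4.524 = 8.926 years.
γ_2 = 16.94/8.926 = 1.898; β = √(1 − 1/γ²) = √0.7223.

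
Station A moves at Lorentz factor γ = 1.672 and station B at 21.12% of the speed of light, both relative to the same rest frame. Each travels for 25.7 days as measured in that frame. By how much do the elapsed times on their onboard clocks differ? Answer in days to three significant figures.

|τ_A − τ_B| = 9.75 days

A: γ = 1.672; τ_A = 25.7/1.672 = 15.37 days.
B: β = 0.2112; γ = 1/√(1 − 0.2112²) = 1/√0.9554 = 1.023; τ_B = 25.7/1.023 = 25.12 days.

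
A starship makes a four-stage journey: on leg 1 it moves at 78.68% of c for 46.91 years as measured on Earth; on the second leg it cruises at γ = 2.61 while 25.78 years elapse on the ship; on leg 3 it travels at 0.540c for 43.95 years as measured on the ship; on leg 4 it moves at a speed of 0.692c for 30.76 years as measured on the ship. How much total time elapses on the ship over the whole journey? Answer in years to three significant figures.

τ = 129 years

Leg 1: β = 0.7868; γ = 1/√(1 − 0.7868²) = 1/√0.3809 = 1.620; τ_1 = 46.91/1.620 = 28.95 years.
Leg 2: 25.78 years is already measured on the ship.
Leg 3: 43.95 years is already measured on the ship.
Leg 4: 30.76 years is already measured on the ship.
Total: 28.95 + 25.78 + 43.95 + 30.76 years.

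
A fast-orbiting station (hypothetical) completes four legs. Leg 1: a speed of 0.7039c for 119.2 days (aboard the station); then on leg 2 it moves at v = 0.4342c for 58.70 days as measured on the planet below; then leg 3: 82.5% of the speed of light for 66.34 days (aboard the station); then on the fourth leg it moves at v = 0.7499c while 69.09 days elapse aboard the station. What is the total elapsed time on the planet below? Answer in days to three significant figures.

Leg 1: γ = 1/√(1 − 0.7039²) = 1/√0.5045 = 1.408; Δt_1 = 1.408 × 119.2 = 167.8 days.
Leg 2: 58.70 days is already measured on the planet below.
Leg 3: β = 0.825; γ = 1/√(1 − 0.825²) = 1/√0.3194 = 1.769; Δt_3 = 1.769 × 66.34 = 117.4 days.
Leg 4: γ = 1/√(1 − 0.7499²) = 1/√0.4376 = 1.512; Δt_4 = 1.512 × 69.09 = 104.4 days.
Total: 167.8 + 58.70 + 117.4 + 104.4 days.

Δt = 448 days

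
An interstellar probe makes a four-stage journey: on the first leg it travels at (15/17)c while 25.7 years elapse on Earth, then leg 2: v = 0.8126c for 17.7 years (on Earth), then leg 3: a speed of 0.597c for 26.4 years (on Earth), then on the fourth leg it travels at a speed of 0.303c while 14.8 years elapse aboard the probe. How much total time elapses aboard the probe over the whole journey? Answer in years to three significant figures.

Leg 1: γ = 1/√(1 − (15/17)²) = 17/8 = 2.125; τ_1 = 25.7/2.125 = 12.09 years.
Leg 2: γ = 1/√(1 − 0.8126²) = 1/√0.3397 = 1.716; τ_2 = 17.7/1.716 = 10.32 years.
Leg 3: γ = 1/√(1 − 0.597²) = 1/√0.6436 = 1.247; τ_3 = 26.4/1.247 = 21.18 years.
Leg 4: 14.8 years is already measured aboard the probe.
Total: 12.09 + 10.32 + 21.18 + 14.80 years.

τ = 58.4 years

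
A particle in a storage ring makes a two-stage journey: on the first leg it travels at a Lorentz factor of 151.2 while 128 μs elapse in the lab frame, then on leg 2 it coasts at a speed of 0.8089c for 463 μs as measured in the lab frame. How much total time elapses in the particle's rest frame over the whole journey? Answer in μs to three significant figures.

τ = 273 μs

Leg 1: γ = 151.2; τ_1 = 128/151.2 = 0.8466 μs.
Leg 2: γ = 1/√(1 − 0.8089²) = 1/√0.3457 = 1.701; τ_2 = 463/1.701 = 272.2 μs.
Total: 0.8466 + 272.2 μs.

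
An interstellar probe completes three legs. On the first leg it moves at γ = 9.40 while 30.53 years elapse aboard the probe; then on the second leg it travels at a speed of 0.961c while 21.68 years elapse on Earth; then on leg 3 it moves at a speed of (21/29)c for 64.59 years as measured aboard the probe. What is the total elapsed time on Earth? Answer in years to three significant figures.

Leg 1: γ = 9.40; Δt_1 = 9.400 × 30.53 = 287.0 years.
Leg 2: 21.68 years is already measured on Earth.
Leg 3: γ = 1/√(1 − (21/29)²) = 29/20 = 1.450; Δt_3 = 1.450 × 64.59 = 93.66 years.
Total: 287.0 + 21.68 + 93.66 years.

Δt = 402 years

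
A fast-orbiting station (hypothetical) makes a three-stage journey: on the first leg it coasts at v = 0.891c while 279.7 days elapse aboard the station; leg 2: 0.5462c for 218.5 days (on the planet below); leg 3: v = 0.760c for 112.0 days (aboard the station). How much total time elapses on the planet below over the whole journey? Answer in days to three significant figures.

Δt = 1010 days

Leg 1: γ = 1/√(1 − 0.891²) = 1/√0.2061 = 2.203; Δt_1 = 2.203 × 279.7 = 616.1 days.
Leg 2: 218.5 days is already measured on the planet below.
Leg 3: γ = 1/√(1 − 0.760²) = 1/√0.4224 = 1.539; Δt_3 = 1.539 × 112.0 = 172.3 days.
Total: 616.1 + 218.5 + 172.3 days.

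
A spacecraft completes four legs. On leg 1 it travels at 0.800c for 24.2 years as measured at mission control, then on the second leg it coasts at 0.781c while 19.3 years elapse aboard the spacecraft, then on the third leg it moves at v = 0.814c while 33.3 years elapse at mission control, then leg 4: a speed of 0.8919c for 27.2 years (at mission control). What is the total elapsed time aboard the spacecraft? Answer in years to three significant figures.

τ = 65.5 years

Leg 1: γ = 1/√(1 − 0.800²) = 5/3 ≈ 1.667; τ_1 = 24.2/1.667 = 14.52 years.
Leg 2: 19.3 years is already measured aboard the spacecraft.
Leg 3: γ = 1/√(1 − 0.814²) = 1/√0.3374 = 1.722; τ_3 = 33.3/1.722 = 19.34 years.
Leg 4: γ = 1/√(1 − 0.8919²) = 1/√0.2045 = 2.211; τ_4 = 27.2/2.211 = 12.30 years.
Total: 14.52 + 19.30 + 19.34 + 12.30 years.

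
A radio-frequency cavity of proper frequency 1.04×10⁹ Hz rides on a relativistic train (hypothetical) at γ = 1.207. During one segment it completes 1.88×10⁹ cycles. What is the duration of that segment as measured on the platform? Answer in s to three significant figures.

γ = 1.207
Proper time for N cycles: τ = N/f = 1.88×10⁹/(1.04×10⁹) = 1.808×10⁰ s = 1.808 s.
Lab-frame duration Δt = γτ = 1.207 × 1.808 = 2.182 s.

Δt = 2.18 s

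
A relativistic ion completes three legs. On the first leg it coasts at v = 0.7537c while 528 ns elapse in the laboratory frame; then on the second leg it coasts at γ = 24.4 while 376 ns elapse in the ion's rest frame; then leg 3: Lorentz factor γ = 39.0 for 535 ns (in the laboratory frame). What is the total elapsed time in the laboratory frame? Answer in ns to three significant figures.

Δt = 1.02×10⁴ ns

Leg 1: 528 ns is already measured in the laboratory frame.
Leg 2: γ = 24.4; Δt_2 = 24.40 × 376 = 9174 ns.
Leg 3: 535 ns is already measured in the laboratory frame.
Total: 528.0 + 9174 + 535.0 ns.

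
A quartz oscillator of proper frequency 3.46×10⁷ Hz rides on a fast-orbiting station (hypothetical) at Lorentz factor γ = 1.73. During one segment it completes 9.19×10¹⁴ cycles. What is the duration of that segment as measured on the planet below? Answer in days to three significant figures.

γ = 1.73
Proper time for N cycles: τ = N/f = 9.19×10¹⁴/(3.46×10⁷) = 2.656×10⁷ s = 307.4 days.
Lab-frame duration Δt = γτ = 1.730 × 307.4 = 531.8 days.

Δt = 532 days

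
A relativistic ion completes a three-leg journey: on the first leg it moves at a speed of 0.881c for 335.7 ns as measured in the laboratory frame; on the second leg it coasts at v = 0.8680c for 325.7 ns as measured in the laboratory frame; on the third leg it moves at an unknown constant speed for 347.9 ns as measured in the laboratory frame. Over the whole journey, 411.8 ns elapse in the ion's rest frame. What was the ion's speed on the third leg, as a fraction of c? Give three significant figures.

Leg 1: γ = 1/√(1 − 0.881²) = 1/√0.2238 = 2.114; τ_1 = 335.7/2.114 = 158.8 ns.
Leg 2: γ = 1/√(1 − 0.8680²) = 1/√0.2466 = 2.014; τ_2 = 325.7/2.014 = 161.7 ns.
Leg 3: speed unknown; τ_3 = 347.9/γ_3.
Total proper time: 158.8 + 161.7 + τ_3 = 411.8, so τ_3 = 411.8 − 320.6 = 91.24 ns.
γ_3 = 347.9/91.24 = 3.813; β = √(1 − 1/γ²) = √0.9312.

β = 0.965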